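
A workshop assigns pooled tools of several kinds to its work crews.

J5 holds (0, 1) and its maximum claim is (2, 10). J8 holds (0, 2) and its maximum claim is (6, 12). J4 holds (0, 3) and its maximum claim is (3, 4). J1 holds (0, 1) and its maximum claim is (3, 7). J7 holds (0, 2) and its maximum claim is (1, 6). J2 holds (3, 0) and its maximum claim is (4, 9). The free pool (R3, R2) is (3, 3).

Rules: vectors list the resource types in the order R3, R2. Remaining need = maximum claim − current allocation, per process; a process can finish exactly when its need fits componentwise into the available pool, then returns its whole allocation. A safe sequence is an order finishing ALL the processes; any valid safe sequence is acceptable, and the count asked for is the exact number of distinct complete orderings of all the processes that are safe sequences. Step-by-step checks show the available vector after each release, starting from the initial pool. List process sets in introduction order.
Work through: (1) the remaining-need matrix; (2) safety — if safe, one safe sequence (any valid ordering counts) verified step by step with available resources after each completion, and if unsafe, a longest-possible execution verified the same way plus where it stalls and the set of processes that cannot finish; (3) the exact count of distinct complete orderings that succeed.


(1) Need matrix, components ordered R3, R2:
  J5: (2, 9)
  J8: (6, 10)
  J4: (3, 1)
  J1: (3, 6)
  J7: (1, 4)
  J2: (1, 9)
(2) The state is SAFE; one workable sequence: J4, J1, J7, J5, J2, J8.
Key observation: at J4 the run first touches a limit — (3, 1) against (3, 3), exact on a resource it actually requests.
Verifying each step:
  pool = (3, 3)
  J4: need (3, 1) fits (3, 3); releases (0, 3), pool now (3, 6)
  J1: need (3, 6) fits (3, 6); releases (0, 1), pool now (3, 7)
  J7: need (1, 4) fits (3, 7); releases (0, 2), pool now (3, 9)
  J5: need (2, 9) fits (3, 9); releases (0, 1), pool now (3, 10)
  J2: need (1, 9) fits (3, 10); releases (3, 0), pool now (6, 10)
  J8: need (6, 10) fits (6, 10); releases (0, 2), pool now (6, 12)
(3) Exactly 4 of the possible complete orderings are safe sequences.


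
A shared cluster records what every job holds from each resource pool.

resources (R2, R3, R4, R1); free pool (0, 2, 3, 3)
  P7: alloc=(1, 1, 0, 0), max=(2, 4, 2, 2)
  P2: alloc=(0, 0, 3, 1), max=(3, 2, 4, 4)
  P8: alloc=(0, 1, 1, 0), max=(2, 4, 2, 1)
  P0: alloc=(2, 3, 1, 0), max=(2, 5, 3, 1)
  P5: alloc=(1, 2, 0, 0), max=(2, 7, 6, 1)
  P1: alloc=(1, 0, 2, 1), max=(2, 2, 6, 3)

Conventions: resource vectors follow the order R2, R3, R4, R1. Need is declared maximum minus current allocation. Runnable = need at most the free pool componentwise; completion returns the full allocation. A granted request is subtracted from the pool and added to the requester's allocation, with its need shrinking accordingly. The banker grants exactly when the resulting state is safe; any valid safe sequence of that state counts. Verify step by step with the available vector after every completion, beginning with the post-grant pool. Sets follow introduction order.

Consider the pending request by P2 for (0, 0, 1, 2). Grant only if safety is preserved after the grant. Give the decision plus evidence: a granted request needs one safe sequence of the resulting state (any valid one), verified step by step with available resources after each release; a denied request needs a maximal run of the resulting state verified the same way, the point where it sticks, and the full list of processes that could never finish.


DENY. Granting would leave the state unsafe.
Key observation: after P0, P8 the pool peaks at (2, 6, 4, 1), and each blocked process is short somewhere: P7 on R1; P2 on R2; P5 on R4; P1 on R1.
On the post-grant state, P0, P8 is a maximal run — nothing extends it. Check, step by step:
  pool = (0, 2, 2, 1)
  P0: need (0, 2, 2, 1) fits (0, 2, 2, 1); releases (2, 3, 1, 0), pool now (2, 5, 3, 1)
  P8: need (2, 3, 1, 1) fits (2, 5, 3, 1); releases (0, 1, 1, 0), pool now (2, 6, 4, 1)
  P7 still needs (1, 3, 2, 2) but only (2, 6, 4, 1) is free — short on R1
  P2 still needs (3, 2, 0, 1) but only (2, 6, 4, 1) is free — short on R2
  P5 still needs (1, 5, 6, 1) but only (2, 6, 4, 1) is free — short on R4
  P1 still needs (1, 2, 4, 2) but only (2, 6, 4, 1) is free — short on R1
Post-grant, the permanently blocked set is P7, P2, P5 and P1.


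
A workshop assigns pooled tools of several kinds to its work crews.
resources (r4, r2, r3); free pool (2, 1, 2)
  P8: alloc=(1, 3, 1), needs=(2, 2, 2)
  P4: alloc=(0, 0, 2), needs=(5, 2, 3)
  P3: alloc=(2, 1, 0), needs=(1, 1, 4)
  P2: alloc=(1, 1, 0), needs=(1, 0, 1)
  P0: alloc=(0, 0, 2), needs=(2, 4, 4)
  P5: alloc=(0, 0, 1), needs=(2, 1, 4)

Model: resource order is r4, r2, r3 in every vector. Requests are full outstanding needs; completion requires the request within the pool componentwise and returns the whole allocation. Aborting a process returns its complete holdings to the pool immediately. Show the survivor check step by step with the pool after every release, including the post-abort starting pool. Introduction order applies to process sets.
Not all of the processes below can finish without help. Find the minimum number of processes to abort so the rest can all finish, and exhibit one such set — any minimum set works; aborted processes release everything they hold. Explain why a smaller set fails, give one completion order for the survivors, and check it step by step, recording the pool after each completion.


Abort P3.
Key observation: P4 was stuck for good until P3 gave back (2, 1, 0); in the order shown it finishes at step 2.
Minimality: the empty abort set fails — the state is deadlocked as it stands.
The survivors complete as P8, P4, P5, P2, P0. Walking it through (starting from the post-abort pool):
  pool = (4, 2, 2)
  P8 needs (2, 2, 2) <= (4, 2, 2) -> finishes; pool += (1, 3, 1) = (5, 5, 3)
  P4 needs (5, 2, 3) <= (5, 5, 3) -> finishes; pool += (0, 0, 2) = (5, 5, 5)
  P5 needs (2, 1, 4) <= (5, 5, 5) -> finishes; pool += (0, 0, 1) = (5, 5, 6)
  P2 needs (1, 0, 1) <= (5, 5, 6) -> finishes; pool += (1, 1, 0) = (6, 6, 6)
  P0 needs (2, 4, 4) <= (6, 6, 6) -> finishes; pool += (0, 0, 2) = (6, 6, 8)


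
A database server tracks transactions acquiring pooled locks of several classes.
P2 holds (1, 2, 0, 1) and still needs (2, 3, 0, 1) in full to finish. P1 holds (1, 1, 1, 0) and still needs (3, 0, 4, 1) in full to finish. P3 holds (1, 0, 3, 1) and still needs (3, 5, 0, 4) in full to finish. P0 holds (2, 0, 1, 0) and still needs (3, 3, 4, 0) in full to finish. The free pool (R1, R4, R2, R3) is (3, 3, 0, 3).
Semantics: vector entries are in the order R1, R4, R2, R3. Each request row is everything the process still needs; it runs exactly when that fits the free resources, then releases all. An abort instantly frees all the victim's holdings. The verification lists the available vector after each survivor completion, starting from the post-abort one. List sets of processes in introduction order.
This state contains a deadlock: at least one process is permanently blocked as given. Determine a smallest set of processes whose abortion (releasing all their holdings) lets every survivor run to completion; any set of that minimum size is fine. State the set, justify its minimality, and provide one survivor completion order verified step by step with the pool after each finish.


Abort P0.
Key observation: no ordering could ever have run P1 before the abort of P0; with (2, 0, 1, 0) back in the pool it fits at step 3.
No smaller set exists: with zero aborts the deadlock remains.
One survivor order: P2, P3, P1. Check, step by step (post-abort pool first):
  pool = (5, 3, 1, 3)
  P2 needs (2, 3, 0, 1) <= (5, 3, 1, 3) -> finishes; pool += (1, 2, 0, 1) = (6, 5, 1, 4)
  P3 needs (3, 5, 0, 4) <= (6, 5, 1, 4) -> finishes; pool += (1, 0, 3, 1) = (7, 5, 4, 5)
  P1 needs (3, 0, 4, 1) <= (7, 5, 4, 5) -> finishes; pool += (1, 1, 1, 0) = (8, 6, 5, 5)


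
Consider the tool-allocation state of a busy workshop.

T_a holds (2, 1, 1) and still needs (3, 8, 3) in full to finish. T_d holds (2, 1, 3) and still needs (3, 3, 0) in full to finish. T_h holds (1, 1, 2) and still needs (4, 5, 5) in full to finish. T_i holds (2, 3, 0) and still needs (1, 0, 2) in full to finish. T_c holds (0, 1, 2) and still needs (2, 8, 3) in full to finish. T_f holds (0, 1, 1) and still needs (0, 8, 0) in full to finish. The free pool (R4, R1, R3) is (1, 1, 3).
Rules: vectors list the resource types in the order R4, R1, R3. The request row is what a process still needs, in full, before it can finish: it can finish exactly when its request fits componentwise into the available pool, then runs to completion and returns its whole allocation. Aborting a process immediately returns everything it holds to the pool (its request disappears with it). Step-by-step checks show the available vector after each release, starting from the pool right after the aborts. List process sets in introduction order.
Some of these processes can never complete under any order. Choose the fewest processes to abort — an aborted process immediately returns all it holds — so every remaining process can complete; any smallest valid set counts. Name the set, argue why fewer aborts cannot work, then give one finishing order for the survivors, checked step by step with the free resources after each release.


Abort T_a and T_f.
Key observation: aborting T_a and T_f returns (2, 2, 2), and T_c — hopeless before — runs at step 4 with the returned capacity in the pool.
No one abort is enough; case by case: T_a alone leaves T_c blocked (short on R1); T_d alone leaves T_a blocked (short on R1); T_h alone leaves T_a blocked (short on R1); T_i alone leaves T_a blocked (short on R1); T_c alone leaves T_a blocked (short on R1); T_f alone leaves T_a blocked (short on R1).
The survivors complete as T_i, T_d, T_h, T_c. Walking it through (starting from the post-abort pool):
  pool = (3, 3, 5)
  run T_i (needs (1, 0, 2), free (3, 3, 5)); after release of (2, 3, 0) the pool is (5, 6, 5)
  run T_d (needs (3, 3, 0), free (5, 6, 5)); after release of (2, 1, 3) the pool is (7, 7, 8)
  run T_h (needs (4, 5, 5), free (7, 7, 8)); after release of (1, 1, 2) the pool is (8, 8, 10)
  run T_c (needs (2, 8, 3), free (8, 8, 10)); after release of (0, 1, 2) the pool is (8, 9, 12)


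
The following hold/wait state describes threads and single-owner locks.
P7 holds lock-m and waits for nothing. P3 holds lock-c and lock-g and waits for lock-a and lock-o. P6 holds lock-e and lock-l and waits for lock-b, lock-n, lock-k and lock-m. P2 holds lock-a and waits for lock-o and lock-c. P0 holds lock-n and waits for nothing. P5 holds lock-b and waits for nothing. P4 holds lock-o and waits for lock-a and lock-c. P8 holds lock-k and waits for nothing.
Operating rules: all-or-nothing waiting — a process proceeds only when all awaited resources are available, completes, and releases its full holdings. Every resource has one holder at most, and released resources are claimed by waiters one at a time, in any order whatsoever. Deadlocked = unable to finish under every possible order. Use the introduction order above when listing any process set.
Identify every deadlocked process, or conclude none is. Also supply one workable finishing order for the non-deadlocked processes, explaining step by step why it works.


Deadlocked set: P3, P2 and P4.
Key observation: nobody on the ring P3 -> P2 -> P3 can start until another member finishes, which never happens; P4 is caught in further circular waits.
The rest can finish in the order P0, P5, P8, P7, P6.
Step-by-step check:
  P0 waits on nothing -> runs at once and releases lock-n
  P5 waits on nothing -> runs at once and releases lock-b
  P8 waits on nothing -> runs at once and releases lock-k
  P7 waits on nothing -> runs at once and releases lock-m
  P6 waits on lock-b, lock-n, lock-k and lock-m — all released -> runs and releases lock-e and lock-l


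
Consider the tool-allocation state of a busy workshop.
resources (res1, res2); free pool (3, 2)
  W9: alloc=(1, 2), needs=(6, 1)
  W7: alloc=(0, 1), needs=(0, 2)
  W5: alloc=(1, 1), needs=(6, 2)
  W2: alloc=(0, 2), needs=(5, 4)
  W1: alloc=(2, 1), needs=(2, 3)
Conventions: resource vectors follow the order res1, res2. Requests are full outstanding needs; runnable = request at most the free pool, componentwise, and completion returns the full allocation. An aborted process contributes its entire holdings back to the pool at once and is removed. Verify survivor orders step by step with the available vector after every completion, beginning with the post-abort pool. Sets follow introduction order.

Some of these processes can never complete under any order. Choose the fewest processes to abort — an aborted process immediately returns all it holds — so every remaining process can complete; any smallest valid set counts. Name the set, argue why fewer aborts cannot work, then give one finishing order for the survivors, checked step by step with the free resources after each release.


The answer: abort W5.
Key observation: before aborting W5, W9 was permanently blocked — no order could ever run it; afterwards it completes at step 4.
No smaller set exists: with zero aborts the deadlock remains.
One survivor order: W7, W1, W2, W9. Check, step by step (post-abort pool first):
  pool = (4, 3)
  run W7 (needs (0, 2), free (4, 3)); after release of (0, 1) the pool is (4, 4)
  run W1 (needs (2, 3), free (4, 4)); after release of (2, 1) the pool is (6, 5)
  run W2 (needs (5, 4), free (6, 5)); after release of (0, 2) the pool is (6, 7)
  run W9 (needs (6, 1), free (6, 7)); after release of (1, 2) the pool is (7, 9)


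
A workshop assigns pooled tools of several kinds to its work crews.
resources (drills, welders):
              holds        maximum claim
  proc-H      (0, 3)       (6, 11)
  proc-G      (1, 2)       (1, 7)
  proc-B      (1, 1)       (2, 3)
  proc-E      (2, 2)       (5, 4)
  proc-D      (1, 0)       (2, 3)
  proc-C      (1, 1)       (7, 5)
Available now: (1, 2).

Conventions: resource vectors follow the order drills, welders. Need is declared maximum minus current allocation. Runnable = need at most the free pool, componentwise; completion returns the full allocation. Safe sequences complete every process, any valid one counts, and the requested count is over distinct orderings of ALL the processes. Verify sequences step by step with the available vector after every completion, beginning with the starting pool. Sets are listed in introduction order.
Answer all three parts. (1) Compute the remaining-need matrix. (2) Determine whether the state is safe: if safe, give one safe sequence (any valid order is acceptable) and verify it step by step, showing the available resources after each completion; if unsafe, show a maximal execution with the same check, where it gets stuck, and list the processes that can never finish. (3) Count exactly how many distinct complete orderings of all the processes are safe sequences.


(1) Remaining need (order drills, welders):
  proc-H: (6, 8)
  proc-G: (0, 5)
  proc-B: (1, 2)
  proc-E: (3, 2)
  proc-D: (1, 3)
  proc-C: (6, 4)
(2) SAFE. One safe sequence: proc-B, proc-D, proc-E, proc-G, proc-C, proc-H.
Key observation: the first exact fit in this order is proc-B — it needs (1, 2) with (1, 2) free, meeting a requested resource to the last unit.
Walking it through:
  pool = (1, 2)
  proc-B: need (1, 2) fits (1, 2); releases (1, 1), pool now (2, 3)
  proc-D: need (1, 3) fits (2, 3); releases (1, 0), pool now (3, 3)
  proc-E: need (3, 2) fits (3, 3); releases (2, 2), pool now (5, 5)
  proc-G: need (0, 5) fits (5, 5); releases (1, 2), pool now (6, 7)
  proc-C: need (6, 4) fits (6, 7); releases (1, 1), pool now (7, 8)
  proc-H: need (6, 8) fits (7, 8); releases (0, 3), pool now (7, 11)
(3) Exactly 1 of the possible complete orderings is a safe sequence.


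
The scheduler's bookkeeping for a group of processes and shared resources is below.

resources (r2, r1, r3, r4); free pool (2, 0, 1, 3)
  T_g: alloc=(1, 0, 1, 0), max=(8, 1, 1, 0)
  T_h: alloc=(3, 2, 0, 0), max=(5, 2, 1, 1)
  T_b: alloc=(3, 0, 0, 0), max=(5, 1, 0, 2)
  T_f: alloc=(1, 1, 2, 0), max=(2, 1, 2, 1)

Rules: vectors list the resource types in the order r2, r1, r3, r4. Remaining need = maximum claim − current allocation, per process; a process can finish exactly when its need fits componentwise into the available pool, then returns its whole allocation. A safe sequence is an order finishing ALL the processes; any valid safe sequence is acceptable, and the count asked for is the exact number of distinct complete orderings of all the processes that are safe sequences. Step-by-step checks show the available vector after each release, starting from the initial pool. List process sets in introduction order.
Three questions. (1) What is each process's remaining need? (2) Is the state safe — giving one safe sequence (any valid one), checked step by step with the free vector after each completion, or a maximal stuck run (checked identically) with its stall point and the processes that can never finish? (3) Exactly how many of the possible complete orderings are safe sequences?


(1) Remaining need (order r2, r1, r3, r4):
  T_g: (7, 1, 0, 0)
  T_h: (2, 0, 1, 1)
  T_b: (2, 1, 0, 2)
  T_f: (1, 0, 0, 1)
(2) The state is SAFE; one workable sequence: T_f, T_b, T_h, T_g.
Key observation: T_b is the earliest step where a requested resource binds exactly: need (2, 1, 0, 2), pool (3, 1, 3, 3) at its turn.
Walking it through:
  pool = (2, 0, 1, 3)
  run T_f (needs (1, 0, 0, 1), free (2, 0, 1, 3)); after release of (1, 1, 2, 0) the pool is (3, 1, 3, 3)
  run T_b (needs (2, 1, 0, 2), free (3, 1, 3, 3)); after release of (3, 0, 0, 0) the pool is (6, 1, 3, 3)
  run T_h (needs (2, 0, 1, 1), free (6, 1, 3, 3)); after release of (3, 2, 0, 0) the pool is (9, 3, 3, 3)
  run T_g (needs (7, 1, 0, 0), free (9, 3, 3, 3)); after release of (1, 0, 1, 0) the pool is (10, 3, 4, 3)
(3) Exactly 5 of the possible complete orderings are safe sequences.


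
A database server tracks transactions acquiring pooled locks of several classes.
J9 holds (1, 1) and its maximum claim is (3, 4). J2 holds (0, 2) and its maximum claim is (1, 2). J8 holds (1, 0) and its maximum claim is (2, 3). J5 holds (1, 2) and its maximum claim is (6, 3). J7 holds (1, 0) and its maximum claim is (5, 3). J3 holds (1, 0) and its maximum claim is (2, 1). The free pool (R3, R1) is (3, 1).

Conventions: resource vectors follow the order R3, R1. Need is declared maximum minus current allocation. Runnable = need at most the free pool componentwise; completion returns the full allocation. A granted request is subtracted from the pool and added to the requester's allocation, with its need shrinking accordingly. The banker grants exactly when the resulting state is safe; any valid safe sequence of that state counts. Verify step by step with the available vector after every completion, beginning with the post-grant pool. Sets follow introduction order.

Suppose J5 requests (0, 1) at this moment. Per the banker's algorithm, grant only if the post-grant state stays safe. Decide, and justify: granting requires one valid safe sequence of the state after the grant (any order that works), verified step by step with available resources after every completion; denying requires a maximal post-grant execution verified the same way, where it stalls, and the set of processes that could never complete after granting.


DENY. Granting would leave the state unsafe.
Key observation: after J2, J3 the pool peaks at (4, 2), and each blocked process is short somewhere: J9 on R1; J8 on R1; J5 on R3; J7 on R1.
After a pretend grant, a maximal execution: J2, J3 — then nothing else fits. Walking it through:
  pool = (3, 0)
  J2: need (1, 0) fits (3, 0); releases (0, 2), pool now (3, 2)
  J3: need (1, 1) fits (3, 2); releases (1, 0), pool now (4, 2)
  J9 still needs (2, 3) but only (4, 2) is free — short on R1
  J8 still needs (1, 3) but only (4, 2) is free — short on R1
  J5 still needs (5, 0) but only (4, 2) is free — short on R3
  J7 still needs (4, 3) but only (4, 2) is free — short on R1
Processes that could never finish after the grant: J9, J8, J5 and J7.


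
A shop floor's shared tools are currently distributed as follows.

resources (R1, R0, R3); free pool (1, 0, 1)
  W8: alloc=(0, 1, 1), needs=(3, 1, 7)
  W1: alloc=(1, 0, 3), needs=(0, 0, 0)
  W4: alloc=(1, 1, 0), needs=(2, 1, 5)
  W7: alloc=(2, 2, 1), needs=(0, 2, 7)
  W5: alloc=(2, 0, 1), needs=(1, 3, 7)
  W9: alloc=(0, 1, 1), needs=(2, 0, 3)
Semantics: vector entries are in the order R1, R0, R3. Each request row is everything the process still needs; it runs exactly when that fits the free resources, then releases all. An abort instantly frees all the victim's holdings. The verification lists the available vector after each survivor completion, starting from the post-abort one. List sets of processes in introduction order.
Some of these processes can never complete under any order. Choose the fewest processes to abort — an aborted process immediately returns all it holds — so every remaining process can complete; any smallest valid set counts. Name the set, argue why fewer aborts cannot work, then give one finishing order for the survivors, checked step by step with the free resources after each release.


Abort W8 and W5.
Key observation: W7 was stuck for good until W8 and W5 gave back (2, 1, 2); in the order shown it finishes at step 3.
Minimality, checking each single-abort alternative: W8 alone leaves W7 blocked (short on R3); W1 alone leaves W8 blocked (short on R3); W4 alone leaves W8 blocked (short on R3); W7 alone leaves W8 blocked (short on R3); W5 alone leaves W8 blocked (short on R3); W9 alone leaves W8 blocked (short on R3).
One survivor order: W9, W1, W7, W4. Walking it through (post-abort pool first):
  pool = (3, 1, 3)
  W9: need (2, 0, 3) fits (3, 1, 3); releases (0, 1, 1), pool now (3, 2, 4)
  W1: need (0, 0, 0) fits (3, 2, 4); releases (1, 0, 3), pool now (4, 2, 7)
  W7: need (0, 2, 7) fits (4, 2, 7); releases (2, 2, 1), pool now (6, 4, 8)
  W4: need (2, 1, 5) fits (6, 4, 8); releases (1, 1, 0), pool now (7, 5, 8)


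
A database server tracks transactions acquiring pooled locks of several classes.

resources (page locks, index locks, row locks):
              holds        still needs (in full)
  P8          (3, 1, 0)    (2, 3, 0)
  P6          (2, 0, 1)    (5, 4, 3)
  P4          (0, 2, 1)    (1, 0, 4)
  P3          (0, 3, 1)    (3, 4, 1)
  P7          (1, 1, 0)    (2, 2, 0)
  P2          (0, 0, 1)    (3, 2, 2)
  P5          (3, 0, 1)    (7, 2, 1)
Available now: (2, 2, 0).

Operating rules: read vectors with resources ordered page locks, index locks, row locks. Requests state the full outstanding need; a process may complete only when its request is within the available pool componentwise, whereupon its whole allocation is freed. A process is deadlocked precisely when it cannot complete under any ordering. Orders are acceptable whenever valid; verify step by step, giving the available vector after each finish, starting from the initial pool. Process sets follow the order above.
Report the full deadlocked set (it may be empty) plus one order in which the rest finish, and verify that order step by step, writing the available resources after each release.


The deadlocked set is P6, P4, P3, P2 and P5.
Key observation: even finishing P7, P8 leaves just (6, 4, 0) free — too little row locks for any of the remaining processes.
A valid finishing order for the others: P7, P8. Step-by-step check:
  pool = (2, 2, 0)
  P7: need (2, 2, 0) fits (2, 2, 0); releases (1, 1, 0), pool now (3, 3, 0)
  P8: need (2, 3, 0) fits (3, 3, 0); releases (3, 1, 0), pool now (6, 4, 0)
The stuck group stays short no matter what:
  blocked: P6 wants (5, 4, 3), pool (6, 4, 0) — not enough row locks
  blocked: P4 wants (1, 0, 4), pool (6, 4, 0) — not enough row locks
  blocked: P3 wants (3, 4, 1), pool (6, 4, 0) — not enough row locks
  blocked: P2 wants (3, 2, 2), pool (6, 4, 0) — not enough row locks
  blocked: P5 wants (7, 2, 1), pool (6, 4, 0) — not enough page locks and row locks


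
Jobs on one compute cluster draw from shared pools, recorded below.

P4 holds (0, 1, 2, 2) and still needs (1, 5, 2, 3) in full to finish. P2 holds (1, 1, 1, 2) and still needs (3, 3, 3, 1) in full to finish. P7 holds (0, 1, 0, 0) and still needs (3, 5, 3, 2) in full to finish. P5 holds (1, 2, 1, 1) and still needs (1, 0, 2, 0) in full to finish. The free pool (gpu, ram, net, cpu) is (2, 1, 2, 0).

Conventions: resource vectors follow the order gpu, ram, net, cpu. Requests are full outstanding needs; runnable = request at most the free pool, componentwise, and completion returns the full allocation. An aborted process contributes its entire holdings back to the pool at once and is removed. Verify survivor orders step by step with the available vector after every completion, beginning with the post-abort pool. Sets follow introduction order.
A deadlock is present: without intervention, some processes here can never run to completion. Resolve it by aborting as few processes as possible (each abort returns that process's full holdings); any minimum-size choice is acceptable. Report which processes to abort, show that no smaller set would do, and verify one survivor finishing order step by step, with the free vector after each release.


The answer: abort P7.
Key observation: P4 could never have finished before the abort; with (0, 1, 0, 0) returned by P7, it fits at step 3.
No smaller set exists: with zero aborts the deadlock remains.
Survivors finish in the order: P5, P2, P4. Check, step by step (pool after the aborts first):
  pool = (2, 2, 2, 0)
  P5 needs (1, 0, 2, 0) <= (2, 2, 2, 0) -> finishes; pool += (1, 2, 1, 1) = (3, 4, 3, 1)
  P2 needs (3, 3, 3, 1) <= (3, 4, 3, 1) -> finishes; pool += (1, 1, 1, 2) = (4, 5, 4, 3)
  P4 needs (1, 5, 2, 3) <= (4, 5, 4, 3) -> finishes; pool += (0, 1, 2, 2) = (4, 6, 6, 5)


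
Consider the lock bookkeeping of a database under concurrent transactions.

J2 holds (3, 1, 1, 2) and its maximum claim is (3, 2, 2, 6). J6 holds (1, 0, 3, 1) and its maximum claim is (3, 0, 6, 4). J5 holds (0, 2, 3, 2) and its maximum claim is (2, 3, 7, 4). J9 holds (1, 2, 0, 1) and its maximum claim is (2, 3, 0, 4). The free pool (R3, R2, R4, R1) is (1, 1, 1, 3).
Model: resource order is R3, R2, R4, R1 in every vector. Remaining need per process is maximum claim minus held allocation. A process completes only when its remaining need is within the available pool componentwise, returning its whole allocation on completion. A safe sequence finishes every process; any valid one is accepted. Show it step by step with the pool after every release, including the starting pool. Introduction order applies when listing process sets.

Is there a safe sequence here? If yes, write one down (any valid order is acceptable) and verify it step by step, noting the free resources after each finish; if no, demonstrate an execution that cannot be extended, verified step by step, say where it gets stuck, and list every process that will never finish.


UNSAFE.
Key observation: once J9, J2 finish, the pool peaks at (5, 4, 2, 6) — and every remaining process still needs more R4 than that.
A maximal execution: J9, J2 — then nothing else fits. Verifying each step:
  pool = (1, 1, 1, 3)
  run J9 (needs (1, 1, 0, 3), free (1, 1, 1, 3)); after release of (1, 2, 0, 1) the pool is (2, 3, 1, 4)
  run J2 (needs (0, 1, 1, 4), free (2, 3, 1, 4)); after release of (3, 1, 1, 2) the pool is (5, 4, 2, 6)
  J6 cannot run: need (2, 0, 3, 3) vs free (5, 4, 2, 6) (insufficient R4)
  J5 cannot run: need (2, 1, 4, 2) vs free (5, 4, 2, 6) (insufficient R4)
Processes that can never finish: J6 and J5.


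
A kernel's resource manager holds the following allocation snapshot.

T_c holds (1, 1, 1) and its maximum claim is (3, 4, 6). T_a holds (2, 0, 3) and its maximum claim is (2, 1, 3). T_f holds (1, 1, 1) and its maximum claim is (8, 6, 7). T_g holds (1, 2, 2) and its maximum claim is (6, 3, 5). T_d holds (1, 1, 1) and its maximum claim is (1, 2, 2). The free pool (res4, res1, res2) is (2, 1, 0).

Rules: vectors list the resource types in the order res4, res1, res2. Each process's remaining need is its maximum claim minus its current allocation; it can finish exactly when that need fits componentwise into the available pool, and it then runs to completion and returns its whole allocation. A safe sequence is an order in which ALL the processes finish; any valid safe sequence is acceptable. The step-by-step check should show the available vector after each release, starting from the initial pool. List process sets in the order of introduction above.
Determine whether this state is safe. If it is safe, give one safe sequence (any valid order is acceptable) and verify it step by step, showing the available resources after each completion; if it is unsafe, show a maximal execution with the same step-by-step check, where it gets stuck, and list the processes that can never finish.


The state is SAFE; one workable sequence: T_a, T_d, T_g, T_c, T_f.
Key observation: the order's first zero-slack moment is T_a ((0, 1, 0) needed, (2, 1, 0) free — a requested resource with nothing to spare).
Walking it through:
  pool = (2, 1, 0)
  T_a: need (0, 1, 0) fits (2, 1, 0); releases (2, 0, 3), pool now (4, 1, 3)
  T_d: need (0, 1, 1) fits (4, 1, 3); releases (1, 1, 1), pool now (5, 2, 4)
  T_g: need (5, 1, 3) fits (5, 2, 4); releases (1, 2, 2), pool now (6, 4, 6)
  T_c: need (2, 3, 5) fits (6, 4, 6); releases (1, 1, 1), pool now (7, 5, 7)
  T_f: need (7, 5, 6) fits (7, 5, 7); releases (1, 1, 1), pool now (8, 6, 8)


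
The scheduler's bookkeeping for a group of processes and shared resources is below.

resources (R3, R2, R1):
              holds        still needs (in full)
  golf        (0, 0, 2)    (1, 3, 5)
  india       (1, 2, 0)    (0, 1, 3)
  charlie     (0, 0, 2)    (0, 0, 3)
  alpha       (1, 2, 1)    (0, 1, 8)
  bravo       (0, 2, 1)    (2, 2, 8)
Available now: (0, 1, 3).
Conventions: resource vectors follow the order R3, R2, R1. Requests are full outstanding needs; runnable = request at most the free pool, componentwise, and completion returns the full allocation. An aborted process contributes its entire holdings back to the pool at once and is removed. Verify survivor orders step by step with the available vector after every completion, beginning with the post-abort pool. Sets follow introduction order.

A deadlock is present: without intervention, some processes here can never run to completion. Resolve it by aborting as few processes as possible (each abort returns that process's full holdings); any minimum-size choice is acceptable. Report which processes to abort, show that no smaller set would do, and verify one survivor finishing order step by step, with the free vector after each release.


The answer: abort alpha.
Key observation: bravo was stuck for good until alpha gave back (1, 2, 1); in the order shown it finishes at step 4.
No smaller set exists: with zero aborts the deadlock remains.
Survivors finish in the order: india, charlie, golf, bravo. Walking it through (pool after the aborts first):
  pool = (1, 3, 4)
  india needs (0, 1, 3) <= (1, 3, 4) -> finishes; pool += (1, 2, 0) = (2, 5, 4)
  charlie needs (0, 0, 3) <= (2, 5, 4) -> finishes; pool += (0, 0, 2) = (2, 5, 6)
  golf needs (1, 3, 5) <= (2, 5, 6) -> finishes; pool += (0, 0, 2) = (2, 5, 8)
  bravo needs (2, 2, 8) <= (2, 5, 8) -> finishes; pool += (0, 2, 1) = (2, 7, 9)


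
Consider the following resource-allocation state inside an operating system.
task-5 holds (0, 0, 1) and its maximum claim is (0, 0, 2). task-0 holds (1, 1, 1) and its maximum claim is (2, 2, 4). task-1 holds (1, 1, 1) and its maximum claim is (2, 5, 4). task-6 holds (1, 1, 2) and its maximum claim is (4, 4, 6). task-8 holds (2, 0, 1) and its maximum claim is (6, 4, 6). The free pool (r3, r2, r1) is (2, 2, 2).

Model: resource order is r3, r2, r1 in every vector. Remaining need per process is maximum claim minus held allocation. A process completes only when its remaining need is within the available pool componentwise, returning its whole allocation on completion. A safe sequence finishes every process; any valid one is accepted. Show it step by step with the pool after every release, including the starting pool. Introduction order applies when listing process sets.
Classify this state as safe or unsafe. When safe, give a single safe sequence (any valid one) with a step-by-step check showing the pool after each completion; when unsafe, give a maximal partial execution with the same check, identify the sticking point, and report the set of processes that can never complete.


SAFE, for example via the order task-5, task-0, task-6, task-8, task-1.
Key observation: task-0 is the earliest step where a requested resource binds exactly: need (1, 1, 3), pool (2, 2, 3) at its turn.
Step-by-step check:
  pool = (2, 2, 2)
  task-5: need (0, 0, 1) fits (2, 2, 2); releases (0, 0, 1), pool now (2, 2, 3)
  task-0: need (1, 1, 3) fits (2, 2, 3); releases (1, 1, 1), pool now (3, 3, 4)
  task-6: need (3, 3, 4) fits (3, 3, 4); releases (1, 1, 2), pool now (4, 4, 6)
  task-8: need (4, 4, 5) fits (4, 4, 6); releases (2, 0, 1), pool now (6, 4, 7)
  task-1: need (1, 4, 3) fits (6, 4, 7); releases (1, 1, 1), pool now (7, 5, 8)


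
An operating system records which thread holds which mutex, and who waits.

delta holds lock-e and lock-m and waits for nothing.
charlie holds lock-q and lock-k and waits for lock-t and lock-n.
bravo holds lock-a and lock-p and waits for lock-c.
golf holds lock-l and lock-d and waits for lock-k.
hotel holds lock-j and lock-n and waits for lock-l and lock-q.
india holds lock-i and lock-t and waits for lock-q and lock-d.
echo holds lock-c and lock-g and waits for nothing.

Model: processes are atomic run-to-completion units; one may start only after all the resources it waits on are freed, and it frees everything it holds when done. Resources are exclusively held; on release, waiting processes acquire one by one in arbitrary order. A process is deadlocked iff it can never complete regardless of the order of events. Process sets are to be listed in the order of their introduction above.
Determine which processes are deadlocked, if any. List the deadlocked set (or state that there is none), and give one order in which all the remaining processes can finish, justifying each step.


Deadlocked: charlie, golf, hotel and india.
Key observation: the cycle charlie -> hotel -> charlie can never break — each member waits on the next; golf and india are caught in further circular waits.
A valid finishing order for the others: echo, bravo, delta.
Step-by-step check:
  echo waits on nothing -> runs at once and releases lock-c and lock-g
  bravo waits on lock-c — all released -> runs and releases lock-a and lock-p
  delta waits on nothing -> runs at once and releases lock-e and lock-m


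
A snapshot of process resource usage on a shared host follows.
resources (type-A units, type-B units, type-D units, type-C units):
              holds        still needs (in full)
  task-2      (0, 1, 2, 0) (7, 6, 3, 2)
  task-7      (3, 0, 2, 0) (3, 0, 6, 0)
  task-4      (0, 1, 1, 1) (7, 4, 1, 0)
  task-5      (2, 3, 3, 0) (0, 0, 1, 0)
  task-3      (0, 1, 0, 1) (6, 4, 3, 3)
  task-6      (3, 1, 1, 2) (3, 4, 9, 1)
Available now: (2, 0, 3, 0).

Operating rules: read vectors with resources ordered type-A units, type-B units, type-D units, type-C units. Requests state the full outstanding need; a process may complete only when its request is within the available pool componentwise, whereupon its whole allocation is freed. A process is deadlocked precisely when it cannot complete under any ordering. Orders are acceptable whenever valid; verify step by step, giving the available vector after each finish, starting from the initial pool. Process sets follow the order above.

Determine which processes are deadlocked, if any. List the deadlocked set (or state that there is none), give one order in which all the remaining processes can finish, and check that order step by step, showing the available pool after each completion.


The deadlocked set is task-2, task-4, task-3 and task-6.
Key observation: after task-5, task-7 complete, (7, 3, 8, 0) is the best the pool ever gets, yet each leftover process wants more type-B units.
A valid finishing order for the others: task-5, task-7. Check, step by step:
  pool = (2, 0, 3, 0)
  task-5: need (0, 0, 1, 0) fits (2, 0, 3, 0); releases (2, 3, 3, 0), pool now (4, 3, 6, 0)
  task-7: need (3, 0, 6, 0) fits (4, 3, 6, 0); releases (3, 0, 2, 0), pool now (7, 3, 8, 0)
None of the blocked processes ever fits:
  blocked: task-2 wants (7, 6, 3, 2), pool (7, 3, 8, 0) — not enough type-B units and type-C units
  blocked: task-4 wants (7, 4, 1, 0), pool (7, 3, 8, 0) — not enough type-B units
  blocked: task-3 wants (6, 4, 3, 3), pool (7, 3, 8, 0) — not enough type-B units and type-C units
  blocked: task-6 wants (3, 4, 9, 1), pool (7, 3, 8, 0) — not enough type-B units, type-D units and type-C units


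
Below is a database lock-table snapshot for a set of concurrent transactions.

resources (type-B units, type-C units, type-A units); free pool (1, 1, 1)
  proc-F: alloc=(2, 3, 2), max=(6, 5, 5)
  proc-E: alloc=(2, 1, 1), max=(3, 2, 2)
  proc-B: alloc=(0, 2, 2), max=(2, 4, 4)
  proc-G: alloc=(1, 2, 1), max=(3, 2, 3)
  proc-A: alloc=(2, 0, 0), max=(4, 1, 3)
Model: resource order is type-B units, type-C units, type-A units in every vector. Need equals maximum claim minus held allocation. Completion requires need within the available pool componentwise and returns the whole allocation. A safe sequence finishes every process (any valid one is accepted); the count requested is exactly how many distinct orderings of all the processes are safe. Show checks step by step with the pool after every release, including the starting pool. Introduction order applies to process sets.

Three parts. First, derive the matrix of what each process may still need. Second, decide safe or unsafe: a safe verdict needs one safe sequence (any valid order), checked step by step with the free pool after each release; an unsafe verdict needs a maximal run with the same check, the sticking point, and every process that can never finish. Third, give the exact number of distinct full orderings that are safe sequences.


(1) Remaining need (order type-B units, type-C units, type-A units):
  proc-F: (4, 2, 3)
  proc-E: (1, 1, 1)
  proc-B: (2, 2, 2)
  proc-G: (2, 0, 2)
  proc-A: (2, 1, 3)
(2) SAFE. One safe sequence: proc-E, proc-B, proc-A, proc-G, proc-F.
Key observation: the first exact fit in this order is proc-E — it needs (1, 1, 1) with (1, 1, 1) free, meeting a requested resource to the last unit.
Verifying each step:
  pool = (1, 1, 1)
  proc-E: need (1, 1, 1) fits (1, 1, 1); releases (2, 1, 1), pool now (3, 2, 2)
  proc-B: need (2, 2, 2) fits (3, 2, 2); releases (0, 2, 2), pool now (3, 4, 4)
  proc-A: need (2, 1, 3) fits (3, 4, 4); releases (2, 0, 0), pool now (5, 4, 4)
  proc-G: need (2, 0, 2) fits (5, 4, 4); releases (1, 2, 1), pool now (6, 6, 5)
  proc-F: need (4, 2, 3) fits (6, 6, 5); releases (2, 3, 2), pool now (8, 9, 7)
(3) Exactly 10 of the possible complete orderings are safe sequences.


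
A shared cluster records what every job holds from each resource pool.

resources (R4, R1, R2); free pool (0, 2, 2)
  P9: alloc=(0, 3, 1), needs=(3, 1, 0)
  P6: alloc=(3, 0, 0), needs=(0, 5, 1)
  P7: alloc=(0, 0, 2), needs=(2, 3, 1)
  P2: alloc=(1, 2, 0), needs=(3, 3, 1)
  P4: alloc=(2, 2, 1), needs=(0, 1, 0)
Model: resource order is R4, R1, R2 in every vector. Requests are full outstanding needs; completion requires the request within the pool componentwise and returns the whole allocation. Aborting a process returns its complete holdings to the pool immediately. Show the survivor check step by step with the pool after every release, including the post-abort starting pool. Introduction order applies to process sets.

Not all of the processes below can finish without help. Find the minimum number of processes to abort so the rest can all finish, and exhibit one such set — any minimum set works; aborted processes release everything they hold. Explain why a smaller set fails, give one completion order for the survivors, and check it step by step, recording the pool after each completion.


The answer: abort P9.
Key observation: P6 could never have finished before the abort; with (0, 3, 1) returned by P9, it fits at step 1.
Minimality: the empty abort set fails — the state is deadlocked as it stands.
Survivors finish in the order: P6, P2, P7, P4. Walking it through (pool after the aborts first):
  pool = (0, 5, 3)
  P6 needs (0, 5, 1) <= (0, 5, 3) -> finishes; pool += (3, 0, 0) = (3, 5, 3)
  P2 needs (3, 3, 1) <= (3, 5, 3) -> finishes; pool += (1, 2, 0) = (4, 7, 3)
  P7 needs (2, 3, 1) <= (4, 7, 3) -> finishes; pool += (0, 0, 2) = (4, 7, 5)
  P4 needs (0, 1, 0) <= (4, 7, 5) -> finishes; pool += (2, 2, 1) = (6, 9, 6)
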